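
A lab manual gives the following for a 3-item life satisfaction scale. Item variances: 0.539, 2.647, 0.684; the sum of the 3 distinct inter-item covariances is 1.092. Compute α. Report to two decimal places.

α = 0.54

Σσᵢ² = 0.539 + 2.647 + 0.684 = 3.870
Sum of distinct covariances = 1.092
σ²_total = Σσᵢ² + 2·Σcov = 3.870 + 2 × 1.092 = 6.054
α = (3/2)·(1 − 3.870/6.054) = 0.54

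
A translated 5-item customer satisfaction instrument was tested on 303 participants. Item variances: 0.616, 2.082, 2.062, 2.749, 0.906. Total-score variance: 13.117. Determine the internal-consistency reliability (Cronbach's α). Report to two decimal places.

sum of item variances = 0.616 + 2.082 + 2.062 + 2.749 + 0.906 = 8.415
α = (k/(k−1))·(1 − sum of item variances/σ²_total) = (5/4)·(1 − 8.415/13.117) = 0.45

Cronbach's α = 0.45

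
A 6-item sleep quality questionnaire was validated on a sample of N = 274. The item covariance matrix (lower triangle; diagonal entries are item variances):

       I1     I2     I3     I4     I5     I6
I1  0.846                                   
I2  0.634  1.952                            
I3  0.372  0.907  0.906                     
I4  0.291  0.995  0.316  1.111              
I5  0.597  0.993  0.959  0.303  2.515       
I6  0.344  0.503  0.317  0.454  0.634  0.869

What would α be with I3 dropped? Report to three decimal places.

Remaining items: I1, I2, I4, I5, I6 (k = 5).
sum of item variances = 0.846 + 1.952 + 1.111 + 2.515 + 0.869 = 7.293
σ²_total = 7.293 + 2 × 5.748 = 18.789
α (item deleted) = (5/4)·(1 − 7.293/18.789) = 0.765

α = 0.765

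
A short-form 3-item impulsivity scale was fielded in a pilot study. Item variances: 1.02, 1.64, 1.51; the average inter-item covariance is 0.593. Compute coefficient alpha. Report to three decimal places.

coefficient alpha = 0.691

Σσ²ᵢ = 1.02 + 1.64 + 1.51 = 4.17
Sum of the 3 distinct covariances = 3 × 0.593 = 1.779
Var(T) = Σσ²ᵢ + 2·Σcov = 4.17 + 2 × 1.779 = 7.728
α = (3/2)·(1 − 4.17/7.728) = 0.691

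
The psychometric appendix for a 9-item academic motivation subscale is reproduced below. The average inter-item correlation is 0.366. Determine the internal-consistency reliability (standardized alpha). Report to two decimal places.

standardized alpha = 0.84

Standardized α = k·r̄ / (1 + (k−1)·r̄) = 9 × 0.366 / (1 + 8 × 0.366)
  = 3.2940 / 3.9280 = 0.84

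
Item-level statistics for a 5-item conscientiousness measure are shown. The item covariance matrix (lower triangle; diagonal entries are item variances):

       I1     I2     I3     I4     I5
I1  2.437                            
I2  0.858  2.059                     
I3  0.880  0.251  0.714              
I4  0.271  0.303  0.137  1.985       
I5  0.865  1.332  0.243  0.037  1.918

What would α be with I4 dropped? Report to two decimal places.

Remaining items: I1, I2, I3, I5 (k = 4).
sum of item variances = 2.437 + 2.059 + 0.714 + 1.918 = 7.128
Var(T) = 7.128 + 2 × 4.429 = 15.986
α (item deleted) = (4/3)·(1 − 7.128/15.986) = 0.74

α = 0.74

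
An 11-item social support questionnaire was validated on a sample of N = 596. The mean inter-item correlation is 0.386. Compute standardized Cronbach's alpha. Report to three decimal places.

standardized Cronbach's alpha = 0.874

Standardized α = k·r̄ / (1 + (k−1)·r̄) = 11 × 0.386 / (1 + 10 × 0.386)
  = 4.2460 / 4.8600 = 0.874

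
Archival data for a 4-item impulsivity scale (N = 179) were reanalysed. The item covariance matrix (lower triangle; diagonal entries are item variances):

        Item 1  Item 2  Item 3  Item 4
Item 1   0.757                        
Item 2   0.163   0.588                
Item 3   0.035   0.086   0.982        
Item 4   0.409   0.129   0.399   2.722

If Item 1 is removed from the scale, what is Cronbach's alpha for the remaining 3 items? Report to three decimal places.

Remaining items: Item 2, Item 3, Item 4 (k = 3).
Σσᵢ² = 0.588 + 0.982 + 2.722 = 4.292
σ²_total = 4.292 + 2 × 0.614 = 5.520
α (item deleted) = (3/2)·(1 − 4.292/5.520) = 0.334

Cronbach's alpha = 0.334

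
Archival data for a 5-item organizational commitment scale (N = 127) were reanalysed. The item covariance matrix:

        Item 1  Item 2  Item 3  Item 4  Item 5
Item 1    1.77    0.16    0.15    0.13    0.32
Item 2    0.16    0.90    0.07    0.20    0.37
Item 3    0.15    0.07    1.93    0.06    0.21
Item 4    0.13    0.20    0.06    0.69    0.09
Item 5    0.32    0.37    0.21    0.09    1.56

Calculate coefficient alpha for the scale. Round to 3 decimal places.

α = 0.424

Σσᵢ² = 1.77 + 0.90 + 1.93 + 0.69 + 1.56 = 6.85
Σ_{i<j} σ_ij = 1.76
Var(T) = 6.85 + 2 × 1.76 = 10.37
α = (k/(k−1))·(1 − Σσᵢ²/Var(T)) = (5/4)·(1 − 6.85/10.37) = 0.424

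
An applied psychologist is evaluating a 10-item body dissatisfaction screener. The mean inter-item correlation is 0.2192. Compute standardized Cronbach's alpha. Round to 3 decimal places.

α = 0.737

Standardized α = k·r̄ / (1 + (k−1)·r̄) = 10 × 0.2192 / (1 + 9 × 0.2192)
  = 2.1920 / 2.9728 = 0.737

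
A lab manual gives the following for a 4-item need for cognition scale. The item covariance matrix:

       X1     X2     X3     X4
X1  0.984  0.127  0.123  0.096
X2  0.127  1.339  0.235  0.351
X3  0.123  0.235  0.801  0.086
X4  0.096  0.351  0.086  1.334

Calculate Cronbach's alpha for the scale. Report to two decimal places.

ΣVar(i) = 0.984 + 1.339 + 0.801 + 1.334 = 4.458
Sum of off-diagonal covariances = 1.018
Var(T) = 4.458 + 2 × 1.018 = 6.494
α = (k/(k−1))·(1 − ΣVar(i)/Var(T)) = (4/3)·(1 − 4.458/6.494) = 0.42

α = 0.42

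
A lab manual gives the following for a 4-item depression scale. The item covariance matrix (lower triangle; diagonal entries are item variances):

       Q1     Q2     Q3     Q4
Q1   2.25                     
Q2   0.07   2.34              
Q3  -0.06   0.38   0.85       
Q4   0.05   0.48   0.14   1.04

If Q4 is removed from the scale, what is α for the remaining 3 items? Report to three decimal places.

Remaining items: Q1, Q2, Q3 (k = 3).
sum of item variances = 2.25 + 2.34 + 0.85 = 5.44
total variance = 5.44 + 2 × 0.39 = 6.22
α (item deleted) = (3/2)·(1 − 5.44/6.22) = 0.188

α = 0.188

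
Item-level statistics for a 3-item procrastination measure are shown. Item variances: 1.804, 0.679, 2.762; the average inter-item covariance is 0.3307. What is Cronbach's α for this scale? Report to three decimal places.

Cronbach's α = 0.412

Σσᵢ² = 1.804 + 0.679 + 2.762 = 5.245
Sum of the 3 distinct covariances = 3 × 0.3307 = 0.9921
σ²_T = Σσᵢ² + 2·Σcov = 5.245 + 2 × 0.9921 = 7.2292
α = (3/2)·(1 − 5.245/7.2292) = 0.412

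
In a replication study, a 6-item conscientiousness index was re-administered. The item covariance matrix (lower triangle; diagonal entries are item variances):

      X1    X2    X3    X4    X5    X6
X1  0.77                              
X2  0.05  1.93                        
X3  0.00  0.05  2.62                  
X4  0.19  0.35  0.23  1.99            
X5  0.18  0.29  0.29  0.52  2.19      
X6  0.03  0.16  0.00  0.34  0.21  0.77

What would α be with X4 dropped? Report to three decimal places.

α = 0.292

Remaining items: X1, X2, X3, X5, X6 (k = 5).
Σσ²ᵢ = 0.77 + 1.93 + 2.62 + 2.19 + 0.77 = 8.28
total variance = 8.28 + 2 × 1.26 = 10.80
α (item deleted) = (5/4)·(1 − 8.28/10.80) = 0.292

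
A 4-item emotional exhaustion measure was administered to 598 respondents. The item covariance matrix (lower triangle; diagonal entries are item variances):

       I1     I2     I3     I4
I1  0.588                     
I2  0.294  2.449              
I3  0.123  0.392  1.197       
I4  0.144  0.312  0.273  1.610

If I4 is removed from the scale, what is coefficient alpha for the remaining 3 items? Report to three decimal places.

α = 0.415

Remaining items: I1, I2, I3 (k = 3).
ΣVar(i) = 0.588 + 2.449 + 1.197 = 4.234
Var(T) = 4.234 + 2 × 0.809 = 5.852
α (item deleted) = (3/2)·(1 − 4.234/5.852) = 0.415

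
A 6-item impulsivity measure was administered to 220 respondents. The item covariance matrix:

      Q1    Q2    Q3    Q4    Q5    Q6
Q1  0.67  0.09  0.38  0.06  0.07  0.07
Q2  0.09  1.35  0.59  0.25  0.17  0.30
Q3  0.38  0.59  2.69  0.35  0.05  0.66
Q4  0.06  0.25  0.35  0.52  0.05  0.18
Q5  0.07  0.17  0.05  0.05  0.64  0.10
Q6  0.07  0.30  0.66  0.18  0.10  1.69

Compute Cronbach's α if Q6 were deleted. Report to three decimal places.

Remaining items: Q1, Q2, Q3, Q4, Q5 (k = 5).
Σσ²ᵢ = 0.67 + 1.35 + 2.69 + 0.52 + 0.64 = 5.87
σ²_total = 5.87 + 2 × 2.06 = 9.99
α (item deleted) = (5/4)·(1 − 5.87/9.99) = 0.516

Cronbach's α = 0.516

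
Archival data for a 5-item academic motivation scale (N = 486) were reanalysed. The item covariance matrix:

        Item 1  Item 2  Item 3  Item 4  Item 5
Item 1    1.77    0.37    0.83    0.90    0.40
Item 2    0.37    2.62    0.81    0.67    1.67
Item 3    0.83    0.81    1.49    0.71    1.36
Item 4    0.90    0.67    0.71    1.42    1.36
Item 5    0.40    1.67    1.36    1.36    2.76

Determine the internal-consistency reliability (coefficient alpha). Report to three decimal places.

Σσ²ᵢ = 1.77 + 2.62 + 1.49 + 1.42 + 2.76 = 10.06
Sum of off-diagonal covariances = 9.08
σ²_total = 10.06 + 2 × 9.08 = 28.22
α = (k/(k−1))·(1 − Σσ²ᵢ/σ²_total) = (5/4)·(1 − 10.06/28.22) = 0.804

coefficient alpha = 0.804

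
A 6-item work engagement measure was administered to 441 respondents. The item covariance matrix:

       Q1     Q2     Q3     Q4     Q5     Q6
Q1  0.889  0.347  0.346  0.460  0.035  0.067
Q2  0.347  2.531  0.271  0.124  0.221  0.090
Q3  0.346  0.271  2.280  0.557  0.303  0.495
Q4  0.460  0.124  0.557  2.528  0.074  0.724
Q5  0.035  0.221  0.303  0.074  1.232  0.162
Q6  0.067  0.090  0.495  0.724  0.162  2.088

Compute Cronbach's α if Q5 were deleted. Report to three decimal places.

Remaining items: Q1, Q2, Q3, Q4, Q6 (k = 5).
Σσ²ᵢ = 0.889 + 2.531 + 2.280 + 2.528 + 2.088 = 10.316
σ²_T = 10.316 + 2 × 3.481 = 17.278
α (item deleted) = (5/4)·(1 − 10.316/17.278) = 0.504

α = 0.504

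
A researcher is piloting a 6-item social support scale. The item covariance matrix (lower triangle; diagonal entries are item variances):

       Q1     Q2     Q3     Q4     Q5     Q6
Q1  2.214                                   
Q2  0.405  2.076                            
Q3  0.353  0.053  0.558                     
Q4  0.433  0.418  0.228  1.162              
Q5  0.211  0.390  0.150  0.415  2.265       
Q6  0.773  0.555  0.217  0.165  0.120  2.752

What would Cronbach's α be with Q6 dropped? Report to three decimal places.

α = 0.531

Remaining items: Q1, Q2, Q3, Q4, Q5 (k = 5).
sum of item variances = 2.214 + 2.076 + 0.558 + 1.162 + 2.265 = 8.275
Var(T) = 8.275 + 2 × 3.056 = 14.387
α (item deleted) = (5/4)·(1 − 8.275/14.387) = 0.531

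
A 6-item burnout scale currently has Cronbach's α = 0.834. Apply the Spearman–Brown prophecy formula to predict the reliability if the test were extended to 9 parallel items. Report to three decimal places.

Length factor m = 9/6 = 1.5000
α' = m·α / (1 + (m−1)·α)
   = 9/6 × 0.834 / (1 + (9/6 − 1) × 0.834)
   = 1.2510 / 1.4170 = 0.883

predicted reliability = 0.883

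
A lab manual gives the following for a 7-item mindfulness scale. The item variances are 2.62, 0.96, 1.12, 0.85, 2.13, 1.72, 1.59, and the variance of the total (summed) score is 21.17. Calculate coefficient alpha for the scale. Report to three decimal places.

α = 0.561

Σσ²ᵢ = 2.62 + 0.96 + 1.12 + 0.85 + 2.13 + 1.72 + 1.59 = 10.99
α = (k/(k−1))·(1 − Σσ²ᵢ/total variance) = (7/6)·(1 − 10.99/21.17) = 0.561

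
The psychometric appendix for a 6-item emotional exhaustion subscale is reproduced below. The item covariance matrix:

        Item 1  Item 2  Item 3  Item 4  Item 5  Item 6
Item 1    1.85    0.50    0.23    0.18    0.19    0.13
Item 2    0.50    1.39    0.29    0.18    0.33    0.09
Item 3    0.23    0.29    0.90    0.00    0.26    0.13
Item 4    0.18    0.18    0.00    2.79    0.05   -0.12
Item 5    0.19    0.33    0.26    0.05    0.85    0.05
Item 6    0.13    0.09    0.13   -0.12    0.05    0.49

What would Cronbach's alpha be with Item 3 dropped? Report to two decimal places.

Remaining items: Item 1, Item 2, Item 4, Item 5, Item 6 (k = 5).
Σσ²ᵢ = 1.85 + 1.39 + 2.79 + 0.85 + 0.49 = 7.37
Var(T) = 7.37 + 2 × 1.58 = 10.53
α (item deleted) = (5/4)·(1 − 7.37/10.53) = 0.38

Cronbach's alpha = 0.38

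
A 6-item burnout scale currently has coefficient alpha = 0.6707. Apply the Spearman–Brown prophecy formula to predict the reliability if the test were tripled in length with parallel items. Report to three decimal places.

predicted reliability = 0.859

Length factor m = 3
α' = m·α / (1 + (m−1)·α)
   = 3 × 0.6707 / (1 + (3 − 1) × 0.6707)
   = 2.0121 / 2.3414 = 0.859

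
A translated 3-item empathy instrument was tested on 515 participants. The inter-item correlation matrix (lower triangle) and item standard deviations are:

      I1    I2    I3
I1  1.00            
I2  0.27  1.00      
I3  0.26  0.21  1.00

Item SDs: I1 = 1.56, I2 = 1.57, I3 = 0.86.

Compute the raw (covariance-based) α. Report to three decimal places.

Σσ²ᵢ = 1.56² + 1.57² + 0.86² = 5.6381
Covariances σ_ij = r_ij · s_i · s_j:
  σ(I1,I2) = 0.27 × 1.56 × 1.57 = 0.6613
  σ(I1,I3) = 0.26 × 1.56 × 0.86 = 0.3488
  σ(I2,I3) = 0.21 × 1.57 × 0.86 = 0.2835
σ²_T = Σσ²ᵢ + 2·Σσ_ij = 5.6381 + 2 × 1.2936 = 8.2253
α = (3/2)·(1 − 5.6381/8.2253) = 0.472

α = 0.472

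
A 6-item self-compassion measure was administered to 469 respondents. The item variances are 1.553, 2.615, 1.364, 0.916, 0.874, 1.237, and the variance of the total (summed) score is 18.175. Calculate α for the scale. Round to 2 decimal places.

ΣVar(i) = 1.553 + 2.615 + 1.364 + 0.916 + 0.874 + 1.237 = 8.559
α = (k/(k−1))·(1 − ΣVar(i)/σ²_T) = (6/5)·(1 − 8.559/18.175) = 0.63

α = 0.63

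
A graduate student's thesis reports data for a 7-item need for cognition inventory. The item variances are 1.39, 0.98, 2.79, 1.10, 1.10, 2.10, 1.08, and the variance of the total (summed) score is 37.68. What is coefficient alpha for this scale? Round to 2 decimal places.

coefficient alpha = 0.84

ΣVar(i) = 1.39 + 0.98 + 2.79 + 1.10 + 1.10 + 2.10 + 1.08 = 10.54
α = (k/(k−1))·(1 − ΣVar(i)/total variance) = (7/6)·(1 − 10.54/37.68) = 0.84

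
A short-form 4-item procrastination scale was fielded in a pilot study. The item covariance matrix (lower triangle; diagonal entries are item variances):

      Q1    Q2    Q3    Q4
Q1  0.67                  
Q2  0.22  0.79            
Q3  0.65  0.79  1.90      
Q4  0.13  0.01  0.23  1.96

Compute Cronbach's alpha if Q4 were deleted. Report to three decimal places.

Remaining items: Q1, Q2, Q3 (k = 3).
Σσ²ᵢ = 0.67 + 0.79 + 1.90 = 3.36
total variance = 3.36 + 2 × 1.66 = 6.68
α (item deleted) = (3/2)·(1 − 3.36/6.68) = 0.746

α = 0.746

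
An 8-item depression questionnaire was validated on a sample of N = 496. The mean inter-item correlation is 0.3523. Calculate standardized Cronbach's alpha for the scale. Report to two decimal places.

standardized Cronbach's alpha = 0.81

Standardized α = k·r̄ / (1 + (k−1)·r̄) = 8 × 0.3523 / (1 + 7 × 0.3523)
  = 2.8184 / 3.4661 = 0.81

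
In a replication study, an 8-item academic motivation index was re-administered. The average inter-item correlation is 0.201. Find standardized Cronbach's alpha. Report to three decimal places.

α = 0.668

Standardized α = k·r̄ / (1 + (k−1)·r̄) = 8 × 0.201 / (1 + 7 × 0.201)
  = 1.6080 / 2.4070 = 0.668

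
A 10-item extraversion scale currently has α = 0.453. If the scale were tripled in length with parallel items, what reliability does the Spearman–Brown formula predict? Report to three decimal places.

predicted reliability = 0.713

Length factor m = 3
α' = m·α / (1 + (m−1)·α)
   = 3 × 0.453 / (1 + (3 − 1) × 0.453)
   = 1.3590 / 1.9060 = 0.713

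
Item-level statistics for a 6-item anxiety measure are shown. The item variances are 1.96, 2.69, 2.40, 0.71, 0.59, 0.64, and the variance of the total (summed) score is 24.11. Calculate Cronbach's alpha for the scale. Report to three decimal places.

ΣVar(i) = 1.96 + 2.69 + 2.40 + 0.71 + 0.59 + 0.64 = 8.99
α = (k/(k−1))·(1 − ΣVar(i)/σ²_total) = (6/5)·(1 − 8.99/24.11) = 0.753

α = 0.753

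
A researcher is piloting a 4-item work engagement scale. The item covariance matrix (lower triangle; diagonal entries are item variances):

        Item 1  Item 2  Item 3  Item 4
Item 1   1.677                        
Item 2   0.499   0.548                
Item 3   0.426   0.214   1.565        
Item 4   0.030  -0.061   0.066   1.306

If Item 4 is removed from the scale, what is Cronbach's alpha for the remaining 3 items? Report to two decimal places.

Remaining items: Item 1, Item 2, Item 3 (k = 3).
Σσ²ᵢ = 1.677 + 0.548 + 1.565 = 3.790
σ²_total = 3.790 + 2 × 1.139 = 6.068
α (item deleted) = (3/2)·(1 − 3.790/6.068) = 0.56

α = 0.56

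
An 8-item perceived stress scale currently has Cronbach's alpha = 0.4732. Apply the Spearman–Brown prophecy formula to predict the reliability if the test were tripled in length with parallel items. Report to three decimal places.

predicted reliability = 0.729

Length factor m = 3
α' = m·α / (1 + (m−1)·α)
   = 3 × 0.4732 / (1 + (3 − 1) × 0.4732)
   = 1.4196 / 1.9464 = 0.729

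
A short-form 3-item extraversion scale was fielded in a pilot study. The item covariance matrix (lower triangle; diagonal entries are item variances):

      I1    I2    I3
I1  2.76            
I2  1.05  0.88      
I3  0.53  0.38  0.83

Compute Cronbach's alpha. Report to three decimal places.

sum of item variances = 2.76 + 0.88 + 0.83 = 4.47
Sum of the distinct covariances = 1.96
total variance = 4.47 + 2 × 1.96 = 8.39
α = (k/(k−1))·(1 − sum of item variances/total variance) = (3/2)·(1 − 4.47/8.39) = 0.701

α = 0.701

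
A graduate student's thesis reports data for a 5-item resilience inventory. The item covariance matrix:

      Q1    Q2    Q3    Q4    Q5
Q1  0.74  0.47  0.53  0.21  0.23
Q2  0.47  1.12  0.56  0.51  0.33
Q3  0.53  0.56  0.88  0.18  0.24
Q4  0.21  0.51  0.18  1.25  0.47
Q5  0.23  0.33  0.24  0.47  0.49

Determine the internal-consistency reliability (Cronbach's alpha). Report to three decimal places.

Σσ²ᵢ = 0.74 + 1.12 + 0.88 + 1.25 + 0.49 = 4.48
Σ_{i<j} σ_ij = 3.73
total variance = 4.48 + 2 × 3.73 = 11.94
α = (k/(k−1))·(1 − Σσ²ᵢ/total variance) = (5/4)·(1 − 4.48/11.94) = 0.781

α = 0.781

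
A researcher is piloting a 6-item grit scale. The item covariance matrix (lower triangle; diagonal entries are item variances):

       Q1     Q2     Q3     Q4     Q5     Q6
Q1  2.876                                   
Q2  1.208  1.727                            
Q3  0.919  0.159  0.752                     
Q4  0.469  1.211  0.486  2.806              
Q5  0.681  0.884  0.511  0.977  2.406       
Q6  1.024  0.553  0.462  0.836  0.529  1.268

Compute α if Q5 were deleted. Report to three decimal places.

α = 0.761

Remaining items: Q1, Q2, Q3, Q4, Q6 (k = 5).
Σσᵢ² = 2.876 + 1.727 + 0.752 + 2.806 + 1.268 = 9.429
total variance = 9.429 + 2 × 7.327 = 24.083
α (item deleted) = (5/4)·(1 − 9.429/24.083) = 0.761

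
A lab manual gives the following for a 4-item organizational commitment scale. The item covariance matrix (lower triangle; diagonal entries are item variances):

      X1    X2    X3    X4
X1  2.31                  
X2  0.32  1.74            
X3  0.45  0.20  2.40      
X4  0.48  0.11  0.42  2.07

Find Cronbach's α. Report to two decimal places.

Cronbach's α = 0.42

ΣVar(i) = 2.31 + 1.74 + 2.40 + 2.07 = 8.52
Sum of off-diagonal covariances = 1.98
σ²_T = 8.52 + 2 × 1.98 = 12.48
α = (k/(k−1))·(1 − ΣVar(i)/σ²_T) = (4/3)·(1 − 8.52/12.48) = 0.42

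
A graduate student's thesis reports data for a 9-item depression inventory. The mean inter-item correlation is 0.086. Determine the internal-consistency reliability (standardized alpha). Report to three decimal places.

Standardized α = k·r̄ / (1 + (k−1)·r̄) = 9 × 0.086 / (1 + 8 × 0.086)
  = 0.7740 / 1.6880 = 0.459

standardized alpha = 0.459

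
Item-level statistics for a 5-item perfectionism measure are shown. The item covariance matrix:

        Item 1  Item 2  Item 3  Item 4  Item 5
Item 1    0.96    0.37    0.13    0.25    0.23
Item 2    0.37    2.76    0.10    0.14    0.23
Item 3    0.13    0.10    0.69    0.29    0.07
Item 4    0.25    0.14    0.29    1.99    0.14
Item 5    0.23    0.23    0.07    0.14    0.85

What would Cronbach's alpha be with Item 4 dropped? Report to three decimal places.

α = 0.401

Remaining items: Item 1, Item 2, Item 3, Item 5 (k = 4).
Σσ²ᵢ = 0.96 + 2.76 + 0.69 + 0.85 = 5.26
σ²_total = 5.26 + 2 × 1.13 = 7.52
α (item deleted) = (4/3)·(1 − 5.26/7.52) = 0.401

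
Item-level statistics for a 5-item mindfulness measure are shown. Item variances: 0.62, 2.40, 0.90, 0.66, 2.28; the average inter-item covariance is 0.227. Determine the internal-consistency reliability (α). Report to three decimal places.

Σσ²ᵢ = 0.62 + 2.40 + 0.90 + 0.66 + 2.28 = 6.86
Sum of the 10 distinct covariances = 10 × 0.227 = 2.270
σ²_T = Σσ²ᵢ + 2·Σcov = 6.86 + 2 × 2.270 = 11.400
α = (5/4)·(1 − 6.86/11.400) = 0.498

α = 0.498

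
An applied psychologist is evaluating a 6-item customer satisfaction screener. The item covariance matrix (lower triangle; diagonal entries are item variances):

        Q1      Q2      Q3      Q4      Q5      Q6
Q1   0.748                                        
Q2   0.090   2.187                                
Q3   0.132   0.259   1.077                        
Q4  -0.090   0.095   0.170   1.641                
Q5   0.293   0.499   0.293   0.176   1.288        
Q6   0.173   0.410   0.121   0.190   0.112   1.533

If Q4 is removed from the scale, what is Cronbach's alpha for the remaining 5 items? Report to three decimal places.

Remaining items: Q1, Q2, Q3, Q5, Q6 (k = 5).
sum of item variances = 0.748 + 2.187 + 1.077 + 1.288 + 1.533 = 6.833
σ²_total = 6.833 + 2 × 2.382 = 11.597
α (item deleted) = (5/4)·(1 − 6.833/11.597) = 0.513

Cronbach's alpha = 0.513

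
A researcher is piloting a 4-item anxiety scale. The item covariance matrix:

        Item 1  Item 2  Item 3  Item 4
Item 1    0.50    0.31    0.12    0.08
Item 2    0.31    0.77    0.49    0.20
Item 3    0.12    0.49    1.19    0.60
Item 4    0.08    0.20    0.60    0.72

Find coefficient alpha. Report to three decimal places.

sum of item variances = 0.50 + 0.77 + 1.19 + 0.72 = 3.18
Sum of the distinct covariances = 1.80
total variance = 3.18 + 2 × 1.80 = 6.78
α = (k/(k−1))·(1 − sum of item variances/total variance) = (4/3)·(1 − 3.18/6.78) = 0.708

coefficient alpha = 0.708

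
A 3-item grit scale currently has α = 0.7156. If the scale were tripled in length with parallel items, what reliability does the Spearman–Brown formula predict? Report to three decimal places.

Length factor m = 3
α' = m·α / (1 + (m−1)·α)
   = 3 × 0.7156 / (1 + (3 − 1) × 0.7156)
   = 2.1468 / 2.4312 = 0.883

predicted reliability = 0.883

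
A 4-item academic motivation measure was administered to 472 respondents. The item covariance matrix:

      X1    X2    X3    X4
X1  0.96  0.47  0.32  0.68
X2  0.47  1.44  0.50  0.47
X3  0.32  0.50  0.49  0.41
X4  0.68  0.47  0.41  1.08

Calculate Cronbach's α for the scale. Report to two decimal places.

Σσ²ᵢ = 0.96 + 1.44 + 0.49 + 1.08 = 3.97
Σ_{i<j} σ_ij = 2.85
σ²_T = 3.97 + 2 × 2.85 = 9.67
α = (k/(k−1))·(1 − Σσ²ᵢ/σ²_T) = (4/3)·(1 − 3.97/9.67) = 0.79

α = 0.79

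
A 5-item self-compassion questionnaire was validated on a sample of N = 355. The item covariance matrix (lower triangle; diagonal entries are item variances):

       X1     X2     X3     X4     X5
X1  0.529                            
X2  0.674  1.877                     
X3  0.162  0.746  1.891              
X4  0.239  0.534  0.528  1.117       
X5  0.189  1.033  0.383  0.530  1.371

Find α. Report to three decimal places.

Σσ²ᵢ = 0.529 + 1.877 + 1.891 + 1.117 + 1.371 = 6.785
Sum of the distinct covariances = 5.018
total variance = 6.785 + 2 × 5.018 = 16.821
α = (k/(k−1))·(1 − Σσ²ᵢ/total variance) = (5/4)·(1 − 6.785/16.821) = 0.746

α = 0.746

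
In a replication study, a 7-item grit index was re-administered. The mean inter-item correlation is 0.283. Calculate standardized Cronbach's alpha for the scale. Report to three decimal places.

α = 0.734

Standardized α = k·r̄ / (1 + (k−1)·r̄) = 7 × 0.283 / (1 + 6 × 0.283)
  = 1.9810 / 2.6980 = 0.734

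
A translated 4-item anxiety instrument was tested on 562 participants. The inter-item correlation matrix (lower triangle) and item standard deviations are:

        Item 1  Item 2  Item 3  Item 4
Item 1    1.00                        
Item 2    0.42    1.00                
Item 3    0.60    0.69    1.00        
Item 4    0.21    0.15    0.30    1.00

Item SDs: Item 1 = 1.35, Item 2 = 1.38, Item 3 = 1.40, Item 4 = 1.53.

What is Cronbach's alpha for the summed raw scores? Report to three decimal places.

Σσ²ᵢ = 1.35² + 1.38² + 1.40² + 1.53² = 8.0278
Covariances σ_ij = r_ij · s_i · s_j:
  σ(Item 1,Item 2) = 0.42 × 1.35 × 1.38 = 0.7825
  σ(Item 1,Item 3) = 0.60 × 1.35 × 1.40 = 1.1340
  σ(Item 1,Item 4) = 0.21 × 1.35 × 1.53 = 0.4338
  σ(Item 2,Item 3) = 0.69 × 1.38 × 1.40 = 1.3331
  σ(Item 2,Item 4) = 0.15 × 1.38 × 1.53 = 0.3167
  σ(Item 3,Item 4) = 0.30 × 1.40 × 1.53 = 0.6426
σ²_T = Σσ²ᵢ + 2·Σσ_ij = 8.0278 + 2 × 4.6427 = 17.3132
α = (4/3)·(1 − 8.0278/17.3132) = 0.715

α = 0.715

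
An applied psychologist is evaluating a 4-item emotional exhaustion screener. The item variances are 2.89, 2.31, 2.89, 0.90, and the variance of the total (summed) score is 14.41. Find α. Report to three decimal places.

sum of item variances = 2.89 + 2.31 + 2.89 + 0.90 = 8.99
α = (k/(k−1))·(1 − sum of item variances/σ²_T) = (4/3)·(1 − 8.99/14.41) = 0.502

α = 0.502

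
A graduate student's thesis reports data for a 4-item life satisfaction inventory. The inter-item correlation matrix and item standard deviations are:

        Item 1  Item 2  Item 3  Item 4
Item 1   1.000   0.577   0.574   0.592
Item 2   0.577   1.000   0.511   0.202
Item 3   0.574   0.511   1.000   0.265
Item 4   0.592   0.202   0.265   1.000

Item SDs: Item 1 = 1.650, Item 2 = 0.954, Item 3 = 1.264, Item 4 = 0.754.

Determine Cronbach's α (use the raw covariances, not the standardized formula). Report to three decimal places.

Cronbach's α = 0.761

Σσ²ᵢ = 1.650² + 0.954² + 1.264² + 0.754² = 5.7988
Covariances σ_ij = r_ij · s_i · s_j:
  σ(Item 1,Item 2) = 0.577 × 1.650 × 0.954 = 0.9083
  σ(Item 1,Item 3) = 0.574 × 1.650 × 1.264 = 1.1971
  σ(Item 1,Item 4) = 0.592 × 1.650 × 0.754 = 0.7365
  σ(Item 2,Item 3) = 0.511 × 0.954 × 1.264 = 0.6162
  σ(Item 2,Item 4) = 0.202 × 0.954 × 0.754 = 0.1453
  σ(Item 3,Item 4) = 0.265 × 1.264 × 0.754 = 0.2526
σ²_T = Σσ²ᵢ + 2·Σσ_ij = 5.7988 + 2 × 3.8560 = 13.5108
α = (4/3)·(1 − 5.7988/13.5108) = 0.761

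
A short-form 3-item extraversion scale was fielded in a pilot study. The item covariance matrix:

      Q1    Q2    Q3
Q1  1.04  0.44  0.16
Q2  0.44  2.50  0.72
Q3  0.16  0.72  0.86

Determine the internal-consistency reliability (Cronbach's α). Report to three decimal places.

Σσᵢ² = 1.04 + 2.50 + 0.86 = 4.40
Sum of the distinct covariances = 1.32
σ²_T = 4.40 + 2 × 1.32 = 7.04
α = (k/(k−1))·(1 − Σσᵢ²/σ²_T) = (3/2)·(1 − 4.40/7.04) = 0.562

Cronbach's α = 0.562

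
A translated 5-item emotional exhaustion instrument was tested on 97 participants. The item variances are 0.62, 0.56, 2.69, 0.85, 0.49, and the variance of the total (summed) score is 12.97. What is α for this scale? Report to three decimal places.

Σσ²ᵢ = 0.62 + 0.56 + 2.69 + 0.85 + 0.49 = 5.21
α = (k/(k−1))·(1 − Σσ²ᵢ/total variance) = (5/4)·(1 − 5.21/12.97) = 0.748

α = 0.748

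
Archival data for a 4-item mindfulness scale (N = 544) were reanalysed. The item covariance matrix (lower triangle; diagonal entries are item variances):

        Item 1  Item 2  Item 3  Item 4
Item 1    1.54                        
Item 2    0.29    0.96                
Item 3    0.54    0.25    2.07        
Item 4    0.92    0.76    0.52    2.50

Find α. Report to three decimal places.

ΣVar(i) = 1.54 + 0.96 + 2.07 + 2.50 = 7.07
Sum of off-diagonal covariances = 3.28
total variance = 7.07 + 2 × 3.28 = 13.63
α = (k/(k−1))·(1 − ΣVar(i)/total variance) = (4/3)·(1 − 7.07/13.63) = 0.642

α = 0.642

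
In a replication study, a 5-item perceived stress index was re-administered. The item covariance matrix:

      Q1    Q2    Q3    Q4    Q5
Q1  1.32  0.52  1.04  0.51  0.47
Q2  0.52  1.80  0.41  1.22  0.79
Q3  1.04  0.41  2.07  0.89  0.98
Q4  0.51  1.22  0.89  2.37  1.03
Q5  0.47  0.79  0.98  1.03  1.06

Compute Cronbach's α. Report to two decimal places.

ΣVar(i) = 1.32 + 1.80 + 2.07 + 2.37 + 1.06 = 8.62
Σ_{i<j} σ_ij = 7.86
σ²_total = 8.62 + 2 × 7.86 = 24.34
α = (k/(k−1))·(1 − ΣVar(i)/σ²_total) = (5/4)·(1 − 8.62/24.34) = 0.81

α = 0.81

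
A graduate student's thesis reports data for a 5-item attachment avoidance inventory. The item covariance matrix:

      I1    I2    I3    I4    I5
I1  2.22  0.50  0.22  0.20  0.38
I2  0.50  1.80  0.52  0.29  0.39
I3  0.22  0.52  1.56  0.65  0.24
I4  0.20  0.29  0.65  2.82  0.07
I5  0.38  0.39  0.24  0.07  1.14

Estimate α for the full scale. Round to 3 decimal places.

α = 0.526

sum of item variances = 2.22 + 1.80 + 1.56 + 2.82 + 1.14 = 9.54
Σ_{i<j} σ_ij = 3.46
total variance = 9.54 + 2 × 3.46 = 16.46
α = (k/(k−1))·(1 − sum of item variances/total variance) = (5/4)·(1 − 9.54/16.46) = 0.526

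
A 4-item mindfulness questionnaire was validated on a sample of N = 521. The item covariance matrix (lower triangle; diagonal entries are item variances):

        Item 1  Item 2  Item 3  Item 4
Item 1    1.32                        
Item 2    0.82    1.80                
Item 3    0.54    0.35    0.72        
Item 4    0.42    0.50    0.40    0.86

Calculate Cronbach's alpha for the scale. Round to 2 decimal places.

α = 0.75

ΣVar(i) = 1.32 + 1.80 + 0.72 + 0.86 = 4.70
Σ_{i<j} σ_ij = 3.03
total variance = 4.70 + 2 × 3.03 = 10.76
α = (k/(k−1))·(1 − ΣVar(i)/total variance) = (4/3)·(1 − 4.70/10.76) = 0.75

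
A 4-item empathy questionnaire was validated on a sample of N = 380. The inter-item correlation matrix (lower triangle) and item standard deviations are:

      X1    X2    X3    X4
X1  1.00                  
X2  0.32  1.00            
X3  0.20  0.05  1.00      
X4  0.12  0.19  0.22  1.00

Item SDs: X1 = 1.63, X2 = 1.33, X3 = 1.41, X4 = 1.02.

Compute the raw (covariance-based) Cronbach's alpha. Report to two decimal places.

Σσ²ᵢ = 1.63² + 1.33² + 1.41² + 1.02² = 7.4543
Covariances σ_ij = r_ij · s_i · s_j:
  σ(X1,X2) = 0.32 × 1.63 × 1.33 = 0.6937
  σ(X1,X3) = 0.20 × 1.63 × 1.41 = 0.4597
  σ(X1,X4) = 0.12 × 1.63 × 1.02 = 0.1995
  σ(X2,X3) = 0.05 × 1.33 × 1.41 = 0.0938
  σ(X2,X4) = 0.19 × 1.33 × 1.02 = 0.2578
  σ(X3,X4) = 0.22 × 1.41 × 1.02 = 0.3164
σ²_T = Σσ²ᵢ + 2·Σσ_ij = 7.4543 + 2 × 2.0209 = 11.4961
α = (4/3)·(1 − 7.4543/11.4961) = 0.47

Cronbach's alpha = 0.47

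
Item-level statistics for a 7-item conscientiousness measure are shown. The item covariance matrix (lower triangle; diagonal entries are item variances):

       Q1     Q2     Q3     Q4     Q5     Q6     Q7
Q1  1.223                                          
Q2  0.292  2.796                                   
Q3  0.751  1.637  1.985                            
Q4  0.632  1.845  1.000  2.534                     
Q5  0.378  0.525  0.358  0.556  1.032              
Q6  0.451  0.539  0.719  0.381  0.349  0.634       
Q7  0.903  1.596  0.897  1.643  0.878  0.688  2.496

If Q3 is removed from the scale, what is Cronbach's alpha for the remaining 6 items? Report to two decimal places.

α = 0.82

Remaining items: Q1, Q2, Q4, Q5, Q6, Q7 (k = 6).
Σσᵢ² = 1.223 + 2.796 + 2.534 + 1.032 + 0.634 + 2.496 = 10.715
σ²_total = 10.715 + 2 × 11.656 = 34.027
α (item deleted) = (6/5)·(1 − 10.715/34.027) = 0.82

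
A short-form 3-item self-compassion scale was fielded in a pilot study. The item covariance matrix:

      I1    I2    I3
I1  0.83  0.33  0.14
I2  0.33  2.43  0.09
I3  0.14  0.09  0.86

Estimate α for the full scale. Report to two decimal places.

α = 0.32

Σσ²ᵢ = 0.83 + 2.43 + 0.86 = 4.12
Sum of the distinct covariances = 0.56
total variance = 4.12 + 2 × 0.56 = 5.24
α = (k/(k−1))·(1 − Σσ²ᵢ/total variance) = (3/2)·(1 − 4.12/5.24) = 0.32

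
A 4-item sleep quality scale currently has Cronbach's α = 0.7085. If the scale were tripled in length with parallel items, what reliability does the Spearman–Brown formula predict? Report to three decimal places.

Length factor m = 3
α' = m·α / (1 + (m−1)·α)
   = 3 × 0.7085 / (1 + (3 − 1) × 0.7085)
   = 2.1255 / 2.4170 = 0.879

predicted reliability = 0.879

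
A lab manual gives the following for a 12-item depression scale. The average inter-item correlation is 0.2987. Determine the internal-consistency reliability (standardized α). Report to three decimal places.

standardized α = 0.836

Standardized α = k·r̄ / (1 + (k−1)·r̄) = 12 × 0.2987 / (1 + 11 × 0.2987)
  = 3.5844 / 4.2857 = 0.836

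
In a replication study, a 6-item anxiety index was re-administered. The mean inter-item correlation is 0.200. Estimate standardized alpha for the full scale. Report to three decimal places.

standardized alpha = 0.600

Standardized α = k·r̄ / (1 + (k−1)·r̄) = 6 × 0.200 / (1 + 5 × 0.200)
  = 1.2000 / 2.0000 = 0.600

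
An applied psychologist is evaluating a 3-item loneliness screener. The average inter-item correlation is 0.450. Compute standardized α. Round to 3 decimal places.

standardized α = 0.711

Standardized α = k·r̄ / (1 + (k−1)·r̄) = 3 × 0.450 / (1 + 2 × 0.450)
  = 1.3500 / 1.9000 = 0.711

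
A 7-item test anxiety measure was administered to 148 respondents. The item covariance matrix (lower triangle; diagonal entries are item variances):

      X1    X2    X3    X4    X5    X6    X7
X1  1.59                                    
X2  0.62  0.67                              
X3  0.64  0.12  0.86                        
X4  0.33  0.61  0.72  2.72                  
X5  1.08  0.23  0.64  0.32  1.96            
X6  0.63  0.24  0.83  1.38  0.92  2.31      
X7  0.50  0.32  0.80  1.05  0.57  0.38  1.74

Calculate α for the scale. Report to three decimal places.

ΣVar(i) = 1.59 + 0.67 + 0.86 + 2.72 + 1.96 + 2.31 + 1.74 = 11.85
Sum of off-diagonal covariances = 12.93
total variance = 11.85 + 2 × 12.93 = 37.71
α = (k/(k−1))·(1 − ΣVar(i)/total variance) = (7/6)·(1 − 11.85/37.71) = 0.800

α = 0.800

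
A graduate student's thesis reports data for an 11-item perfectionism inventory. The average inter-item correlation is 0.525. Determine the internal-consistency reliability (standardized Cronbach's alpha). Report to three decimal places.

Standardized α = k·r̄ / (1 + (k−1)·r̄) = 11 × 0.525 / (1 + 10 × 0.525)
  = 5.7750 / 6.2500 = 0.924

standardized Cronbach's alpha = 0.924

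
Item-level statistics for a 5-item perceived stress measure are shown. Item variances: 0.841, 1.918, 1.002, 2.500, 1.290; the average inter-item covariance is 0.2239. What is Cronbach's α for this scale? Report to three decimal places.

Cronbach's α = 0.465

ΣVar(i) = 0.841 + 1.918 + 1.002 + 2.500 + 1.290 = 7.551
Sum of the 10 distinct covariances = 10 × 0.2239 = 2.2390
total variance = ΣVar(i) + 2·Σcov = 7.551 + 2 × 2.2390 = 12.0290
α = (5/4)·(1 − 7.551/12.0290) = 0.465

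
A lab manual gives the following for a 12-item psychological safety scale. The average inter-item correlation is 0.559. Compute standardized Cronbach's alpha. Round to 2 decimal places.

Standardized α = k·r̄ / (1 + (k−1)·r̄) = 12 × 0.559 / (1 + 11 × 0.559)
  = 6.7080 / 7.1490 = 0.94

standardized Cronbach's alpha = 0.94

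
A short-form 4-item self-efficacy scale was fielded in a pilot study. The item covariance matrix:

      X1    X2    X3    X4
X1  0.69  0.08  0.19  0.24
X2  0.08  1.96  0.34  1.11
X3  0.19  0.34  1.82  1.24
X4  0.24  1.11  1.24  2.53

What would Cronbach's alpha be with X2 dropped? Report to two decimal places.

Cronbach's alpha = 0.60

Remaining items: X1, X3, X4 (k = 3).
Σσ²ᵢ = 0.69 + 1.82 + 2.53 = 5.04
σ²_T = 5.04 + 2 × 1.67 = 8.38
α (item deleted) = (3/2)·(1 − 5.04/8.38) = 0.60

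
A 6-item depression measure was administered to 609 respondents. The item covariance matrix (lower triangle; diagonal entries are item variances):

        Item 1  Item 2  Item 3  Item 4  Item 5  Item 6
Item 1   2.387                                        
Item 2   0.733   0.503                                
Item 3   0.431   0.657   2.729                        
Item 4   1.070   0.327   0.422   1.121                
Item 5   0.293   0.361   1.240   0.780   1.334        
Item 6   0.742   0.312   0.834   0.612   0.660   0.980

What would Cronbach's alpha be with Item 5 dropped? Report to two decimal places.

Remaining items: Item 1, Item 2, Item 3, Item 4, Item 6 (k = 5).
sum of item variances = 2.387 + 0.503 + 2.729 + 1.121 + 0.980 = 7.720
Var(T) = 7.720 + 2 × 6.140 = 20.000
α (item deleted) = (5/4)·(1 − 7.720/20.000) = 0.77

α = 0.77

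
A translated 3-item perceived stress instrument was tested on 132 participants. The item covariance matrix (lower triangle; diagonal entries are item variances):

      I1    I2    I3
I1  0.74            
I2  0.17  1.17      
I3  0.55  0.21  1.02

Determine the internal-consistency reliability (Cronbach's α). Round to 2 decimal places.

α = 0.58

ΣVar(i) = 0.74 + 1.17 + 1.02 = 2.93
Sum of the distinct covariances = 0.93
σ²_T = 2.93 + 2 × 0.93 = 4.79
α = (k/(k−1))·(1 − ΣVar(i)/σ²_T) = (3/2)·(1 − 2.93/4.79) = 0.58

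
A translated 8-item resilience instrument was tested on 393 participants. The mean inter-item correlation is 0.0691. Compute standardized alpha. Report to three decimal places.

Standardized α = k·r̄ / (1 + (k−1)·r̄) = 8 × 0.0691 / (1 + 7 × 0.0691)
  = 0.5528 / 1.4837 = 0.373

standardized alpha = 0.373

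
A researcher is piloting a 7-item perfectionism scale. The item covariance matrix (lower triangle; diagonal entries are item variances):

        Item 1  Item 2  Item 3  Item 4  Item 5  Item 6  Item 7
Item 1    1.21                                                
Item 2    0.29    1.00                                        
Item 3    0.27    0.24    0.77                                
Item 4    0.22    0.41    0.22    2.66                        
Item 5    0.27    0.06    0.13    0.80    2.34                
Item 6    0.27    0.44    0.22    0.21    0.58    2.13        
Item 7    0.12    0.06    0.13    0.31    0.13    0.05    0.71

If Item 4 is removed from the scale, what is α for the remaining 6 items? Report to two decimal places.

Remaining items: Item 1, Item 2, Item 3, Item 5, Item 6, Item 7 (k = 6).
Σσ²ᵢ = 1.21 + 1.00 + 0.77 + 2.34 + 2.13 + 0.71 = 8.16
Var(T) = 8.16 + 2 × 3.26 = 14.68
α (item deleted) = (6/5)·(1 − 8.16/14.68) = 0.53

α = 0.53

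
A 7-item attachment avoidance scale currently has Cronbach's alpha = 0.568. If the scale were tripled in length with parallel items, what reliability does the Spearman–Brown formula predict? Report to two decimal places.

Length factor m = 3
α' = m·α / (1 + (m−1)·α)
   = 3 × 0.568 / (1 + (3 − 1) × 0.568)
   = 1.7040 / 2.1360 = 0.80

predicted reliability = 0.80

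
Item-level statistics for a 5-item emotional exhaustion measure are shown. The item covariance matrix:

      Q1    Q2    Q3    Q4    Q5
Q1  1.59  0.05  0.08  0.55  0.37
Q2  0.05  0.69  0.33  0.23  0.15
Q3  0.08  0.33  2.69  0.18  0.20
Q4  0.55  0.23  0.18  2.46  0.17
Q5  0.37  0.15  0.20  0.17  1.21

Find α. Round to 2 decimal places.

Σσ²ᵢ = 1.59 + 0.69 + 2.69 + 2.46 + 1.21 = 8.64
Sum of off-diagonal covariances = 2.31
Var(T) = 8.64 + 2 × 2.31 = 13.26
α = (k/(k−1))·(1 − Σσ²ᵢ/Var(T)) = (5/4)·(1 − 8.64/13.26) = 0.44

α = 0.44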